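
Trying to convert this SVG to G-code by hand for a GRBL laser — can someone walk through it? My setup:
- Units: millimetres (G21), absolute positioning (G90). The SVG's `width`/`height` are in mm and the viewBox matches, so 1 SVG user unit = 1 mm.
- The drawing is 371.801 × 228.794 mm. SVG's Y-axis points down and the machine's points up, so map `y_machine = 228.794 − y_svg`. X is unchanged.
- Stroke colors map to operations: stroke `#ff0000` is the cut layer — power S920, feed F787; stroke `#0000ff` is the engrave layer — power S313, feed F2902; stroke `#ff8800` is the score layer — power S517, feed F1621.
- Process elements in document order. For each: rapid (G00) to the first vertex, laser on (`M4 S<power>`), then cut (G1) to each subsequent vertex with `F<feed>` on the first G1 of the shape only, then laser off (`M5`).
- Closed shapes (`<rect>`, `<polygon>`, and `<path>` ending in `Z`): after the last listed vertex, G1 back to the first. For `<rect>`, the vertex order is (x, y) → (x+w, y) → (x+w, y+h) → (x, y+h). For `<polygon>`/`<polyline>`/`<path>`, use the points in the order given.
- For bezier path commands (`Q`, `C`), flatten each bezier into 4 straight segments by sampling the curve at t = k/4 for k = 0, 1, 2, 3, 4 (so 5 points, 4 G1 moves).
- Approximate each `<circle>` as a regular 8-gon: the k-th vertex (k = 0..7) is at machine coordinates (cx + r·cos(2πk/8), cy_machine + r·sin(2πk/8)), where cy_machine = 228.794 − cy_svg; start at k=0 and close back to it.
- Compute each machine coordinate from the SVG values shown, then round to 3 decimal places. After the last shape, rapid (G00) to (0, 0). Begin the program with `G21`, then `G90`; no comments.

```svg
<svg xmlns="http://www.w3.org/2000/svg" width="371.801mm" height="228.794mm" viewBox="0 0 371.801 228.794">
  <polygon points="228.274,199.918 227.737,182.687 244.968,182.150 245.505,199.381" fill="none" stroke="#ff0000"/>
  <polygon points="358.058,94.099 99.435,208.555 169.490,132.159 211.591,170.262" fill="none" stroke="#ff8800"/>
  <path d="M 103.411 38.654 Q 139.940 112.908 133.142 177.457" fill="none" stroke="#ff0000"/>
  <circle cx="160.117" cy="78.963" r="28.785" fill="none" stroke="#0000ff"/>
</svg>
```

G21
G90
G00 X228.274 Y28.876
M4 S920
G1 X227.737 Y46.107 F787
G1 X244.968 Y46.644
G1 X245.505 Y29.413
G1 X228.274 Y28.876
M5
G00 X358.058 Y134.695
M4 S517
G1 X99.435 Y20.239 F1621
G1 X169.490 Y96.635
G1 X211.591 Y58.532
G1 X358.058 Y134.695
M5
G00 X103.411 Y190.140
M4 S920
G1 X118.968 Y153.620 F787
G1 X129.108 Y118.312
G1 X133.833 Y84.218
G1 X133.142 Y51.337
M5
G00 X188.902 Y149.831
M4 S313
G1 X180.471 Y170.185 F2902
G1 X160.117 Y178.616
G1 X139.763 Y170.185
G1 X131.332 Y149.831
G1 X139.763 Y129.477
G1 X160.117 Y121.046
G1 X180.471 Y129.477
G1 X188.902 Y149.831
M5
G00 X0.000 Y0.000

1 u = 1 mm; y_m = 228.794 − y.

[1] `<polygon>` regular polygon, #ff0000→cut S920 F787: (228.274,28.876) → (227.737,46.107) → (244.968,46.644) → (245.505,29.413) → (228.274,28.876) (closed)

[2] `<polygon>` closed polygon, #ff8800→score S517 F1621: (358.058,134.695) → (99.435,20.239) → (169.490,96.635) → (211.591,58.532) → (358.058,134.695) (closed)

[3] `<path>` quadratic bezier, #ff0000→cut S920 F787: (103.411,190.140) → (118.968,153.620) → (129.108,118.312) → (133.833,84.218) → (133.142,51.337)

[4] `<circle>` circle, #0000ff→engrave S313 F2902: (188.902,149.831) → (180.471,170.185) → (160.117,178.616) → (139.763,170.185) → (131.332,149.831) → (139.763,129.477) → (160.117,121.046) → (180.471,129.477) → (188.902,149.831) (closed)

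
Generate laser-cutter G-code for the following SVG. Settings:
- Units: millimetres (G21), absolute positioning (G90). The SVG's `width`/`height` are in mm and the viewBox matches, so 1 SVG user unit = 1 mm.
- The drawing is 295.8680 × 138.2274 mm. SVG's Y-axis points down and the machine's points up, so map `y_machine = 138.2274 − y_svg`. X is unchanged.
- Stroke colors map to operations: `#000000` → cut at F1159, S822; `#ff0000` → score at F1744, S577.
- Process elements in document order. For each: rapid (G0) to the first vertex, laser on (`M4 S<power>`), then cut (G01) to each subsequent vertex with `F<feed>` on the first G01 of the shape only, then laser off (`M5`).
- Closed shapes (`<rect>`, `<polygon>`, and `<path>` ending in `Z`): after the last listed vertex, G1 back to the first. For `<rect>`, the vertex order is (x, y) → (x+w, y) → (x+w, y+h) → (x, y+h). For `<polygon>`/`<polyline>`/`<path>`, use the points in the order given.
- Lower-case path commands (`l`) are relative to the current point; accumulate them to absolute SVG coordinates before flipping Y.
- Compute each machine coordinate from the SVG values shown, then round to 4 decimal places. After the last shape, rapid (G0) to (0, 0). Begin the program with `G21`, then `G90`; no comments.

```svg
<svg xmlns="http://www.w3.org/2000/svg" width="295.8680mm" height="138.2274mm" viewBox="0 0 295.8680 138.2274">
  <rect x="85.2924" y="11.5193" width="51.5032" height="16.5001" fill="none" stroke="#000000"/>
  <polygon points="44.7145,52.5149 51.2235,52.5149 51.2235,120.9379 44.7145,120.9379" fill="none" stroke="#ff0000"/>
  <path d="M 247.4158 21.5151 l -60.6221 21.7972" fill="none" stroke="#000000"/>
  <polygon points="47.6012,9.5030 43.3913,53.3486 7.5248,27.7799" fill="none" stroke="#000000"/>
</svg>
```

G21
G90
G0 X85.2924 Y126.7081
M4 S822
G01 X136.7956 Y126.7081 F1159
G01 X136.7956 Y110.2080
G01 X85.2924 Y110.2080
G01 X85.2924 Y126.7081
M5
G0 X44.7145 Y85.7125
M4 S577
G01 X51.2235 Y85.7125 F1744
G01 X51.2235 Y17.2895
G01 X44.7145 Y17.2895
G01 X44.7145 Y85.7125
M5
G0 X247.4158 Y116.7123
M4 S822
G01 X186.7937 Y94.9151 F1159
M5
G0 X47.6012 Y128.7244
M4 S822
G01 X43.3913 Y84.8788 F1159
G01 X7.5248 Y110.4475
G01 X47.6012 Y128.7244
M5
G0 X0.0000 Y0.0000

viewBox `0 0 295.8680 138.2274` with mm width/height → 1 unit = 1 mm. Flip: y_m = 138.2274 − y_svg.

**Shape 1** — `<rect>` rectangle, stroke `#000000` → cut (S822, F1159). Machine vertices: (85.2924,126.7081) → (136.7956,126.7081) → (136.7956,110.2080) → (85.2924,110.2080) → (85.2924,126.7081). Closed: final G1 returns to the first vertex.

**Shape 2** — `<polygon>` rectangle, stroke `#ff0000` → score (S577, F1744). Machine vertices: (44.7145,85.7125) → (51.2235,85.7125) → (51.2235,17.2895) → (44.7145,17.2895) → (44.7145,85.7125). Closed: final G1 returns to the first vertex.

**Shape 3** — `<path>` line segment, stroke `#000000` → cut (S822, F1159). Machine vertices: (247.4158,116.7123) → (186.7937,94.9151). Open path.

**Shape 4** — `<polygon>` regular polygon, stroke `#000000` → cut (S822, F1159). Machine vertices: (47.6012,128.7244) → (43.3913,84.8788) → (7.5248,110.4475) → (47.6012,128.7244). Closed: final G1 returns to the first vertex.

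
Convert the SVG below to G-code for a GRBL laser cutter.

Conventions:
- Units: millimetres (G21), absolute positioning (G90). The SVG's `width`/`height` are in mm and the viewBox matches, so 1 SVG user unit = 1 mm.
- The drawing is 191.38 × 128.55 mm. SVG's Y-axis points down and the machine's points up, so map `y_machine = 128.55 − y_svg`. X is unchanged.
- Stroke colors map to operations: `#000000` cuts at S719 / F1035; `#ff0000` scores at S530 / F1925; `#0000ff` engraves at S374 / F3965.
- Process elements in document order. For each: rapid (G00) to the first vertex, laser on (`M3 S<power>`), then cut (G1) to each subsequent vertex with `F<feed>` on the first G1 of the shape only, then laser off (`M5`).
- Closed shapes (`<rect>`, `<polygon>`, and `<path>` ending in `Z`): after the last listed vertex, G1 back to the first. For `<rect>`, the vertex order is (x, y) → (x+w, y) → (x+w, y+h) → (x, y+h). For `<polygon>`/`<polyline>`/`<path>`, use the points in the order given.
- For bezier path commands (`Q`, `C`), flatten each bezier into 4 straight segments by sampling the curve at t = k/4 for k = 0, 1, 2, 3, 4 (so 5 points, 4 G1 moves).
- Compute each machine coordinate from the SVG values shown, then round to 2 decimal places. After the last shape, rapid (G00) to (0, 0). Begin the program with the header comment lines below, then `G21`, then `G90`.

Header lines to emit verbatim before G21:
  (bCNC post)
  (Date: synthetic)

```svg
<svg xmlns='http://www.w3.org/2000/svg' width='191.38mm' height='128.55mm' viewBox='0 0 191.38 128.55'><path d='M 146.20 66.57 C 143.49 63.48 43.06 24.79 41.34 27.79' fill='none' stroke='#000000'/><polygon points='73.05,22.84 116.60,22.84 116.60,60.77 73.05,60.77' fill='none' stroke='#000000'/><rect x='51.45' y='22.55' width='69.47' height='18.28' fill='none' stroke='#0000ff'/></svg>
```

viewBox `0 0 191.38 128.55` with mm width/height → 1 unit = 1 mm. Flip: y_m = 128.55 − y_svg.

**Shape 1** — `<path>` cubic bezier, stroke `#000000` → cut (S719, F1035). Control points (SVG): P0=(146.20,66.57), P1=(143.49,63.48), P2=(43.06,24.79), P3=(41.34,27.79); sampled at t=k/4. Machine vertices: (146.20,61.98) → (128.91,69.76) → (93.40,83.65) → (58.07,96.40) → (41.34,100.76). Open path.

**Shape 2** — `<polygon>` rectangle, stroke `#000000` → cut (S719, F1035). Machine vertices: (73.05,105.71) → (116.60,105.71) → (116.60,67.78) → (73.05,67.78) → (73.05,105.71). Closed: final G1 returns to the first vertex.

**Shape 3** — `<rect>` rectangle, stroke `#0000ff` → engrave (S374, F3965). Machine vertices: (51.45,106.00) → (120.92,106.00) → (120.92,87.72) → (51.45,87.72) → (51.45,106.00). Closed: final G1 returns to the first vertex.

(bCNC post)
(Date: synthetic)
G21
G90
G00 X146.20 Y61.98
M3 S719
G1 X128.91 Y69.76 F1035
G1 X93.40 Y83.65
G1 X58.07 Y96.40
G1 X41.34 Y100.76
M5
G00 X73.05 Y105.71
M3 S719
G1 X116.60 Y105.71 F1035
G1 X116.60 Y67.78
G1 X73.05 Y67.78
G1 X73.05 Y105.71
M5
G00 X51.45 Y106.00
M3 S374
G1 X120.92 Y106.00 F3965
G1 X120.92 Y87.72
G1 X51.45 Y87.72
G1 X51.45 Y106.00
M5
G00 X0.00 Y0.00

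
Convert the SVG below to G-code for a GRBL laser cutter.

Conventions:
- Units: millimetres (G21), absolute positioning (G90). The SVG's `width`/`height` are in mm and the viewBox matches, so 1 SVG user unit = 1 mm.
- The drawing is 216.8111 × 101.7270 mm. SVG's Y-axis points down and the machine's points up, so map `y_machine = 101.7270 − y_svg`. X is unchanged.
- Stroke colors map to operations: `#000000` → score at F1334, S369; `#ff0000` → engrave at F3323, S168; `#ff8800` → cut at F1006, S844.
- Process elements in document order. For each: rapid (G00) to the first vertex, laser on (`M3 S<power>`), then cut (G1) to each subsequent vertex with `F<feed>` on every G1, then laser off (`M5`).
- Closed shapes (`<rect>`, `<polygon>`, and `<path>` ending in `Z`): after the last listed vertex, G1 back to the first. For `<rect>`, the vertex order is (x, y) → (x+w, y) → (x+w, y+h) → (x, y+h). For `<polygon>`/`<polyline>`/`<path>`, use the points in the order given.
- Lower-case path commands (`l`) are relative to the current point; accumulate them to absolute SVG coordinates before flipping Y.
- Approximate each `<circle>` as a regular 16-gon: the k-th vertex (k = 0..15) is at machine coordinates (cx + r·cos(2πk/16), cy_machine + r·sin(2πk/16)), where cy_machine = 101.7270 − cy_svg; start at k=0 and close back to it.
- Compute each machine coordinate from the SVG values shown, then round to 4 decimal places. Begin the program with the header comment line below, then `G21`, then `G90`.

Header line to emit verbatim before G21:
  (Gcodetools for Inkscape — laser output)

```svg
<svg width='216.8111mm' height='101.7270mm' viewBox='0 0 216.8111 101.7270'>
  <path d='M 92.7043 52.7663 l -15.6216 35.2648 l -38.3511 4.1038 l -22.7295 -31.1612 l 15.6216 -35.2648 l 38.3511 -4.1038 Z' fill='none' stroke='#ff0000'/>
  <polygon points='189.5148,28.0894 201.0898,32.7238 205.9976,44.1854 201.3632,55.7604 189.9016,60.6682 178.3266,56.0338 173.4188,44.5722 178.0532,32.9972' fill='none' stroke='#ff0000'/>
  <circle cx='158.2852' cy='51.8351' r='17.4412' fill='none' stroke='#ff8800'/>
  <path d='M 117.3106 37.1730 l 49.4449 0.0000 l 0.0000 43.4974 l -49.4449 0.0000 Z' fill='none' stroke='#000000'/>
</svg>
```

(Gcodetools for Inkscape — laser output)
G21
G90
G00 X92.7043 Y48.9607
M3 S168
G1 X77.0827 Y13.6959 F3323
G1 X38.7316 Y9.5921 F3323
G1 X16.0021 Y40.7533 F3323
G1 X31.6237 Y76.0181 F3323
G1 X69.9748 Y80.1219 F3323
G1 X92.7043 Y48.9607 F3323
M5
G00 X189.5148 Y73.6376
M3 S168
G1 X201.0898 Y69.0032 F3323
G1 X205.9976 Y57.5416 F3323
G1 X201.3632 Y45.9666 F3323
G1 X189.9016 Y41.0588 F3323
G1 X178.3266 Y45.6932 F3323
G1 X173.4188 Y57.1548 F3323
G1 X178.0532 Y68.7298 F3323
G1 X189.5148 Y73.6376 F3323
M5
G00 X175.7264 Y49.8919
M3 S844
G1 X174.3988 Y56.5664 F1006
G1 X170.6180 Y62.2247 F1006
G1 X164.9597 Y66.0055 F1006
G1 X158.2852 Y67.3331 F1006
G1 X151.6107 Y66.0055 F1006
G1 X145.9524 Y62.2247 F1006
G1 X142.1716 Y56.5664 F1006
G1 X140.8440 Y49.8919 F1006
G1 X142.1716 Y43.2174 F1006
G1 X145.9524 Y37.5591 F1006
G1 X151.6107 Y33.7783 F1006
G1 X158.2852 Y32.4507 F1006
G1 X164.9597 Y33.7783 F1006
G1 X170.6180 Y37.5591 F1006
G1 X174.3988 Y43.2174 F1006
G1 X175.7264 Y49.8919 F1006
M5
G00 X117.3106 Y64.5540
M3 S369
G1 X166.7555 Y64.5540 F1334
G1 X166.7555 Y21.0566 F1334
G1 X117.3106 Y21.0566 F1334
G1 X117.3106 Y64.5540 F1334
M5

1 u = 1 mm; y_m = 101.7270 − y.

[1] `<path>` regular polygon, #ff0000→engrave S168 F3323: (92.7043,48.9607) → (77.0827,13.6959) → (38.7316,9.5921) → (16.0021,40.7533) → (31.6237,76.0181) → (69.9748,80.1219) → (92.7043,48.9607) (closed)

[2] `<polygon>` regular polygon, #ff0000→engrave S168 F3323: (189.5148,73.6376) → (201.0898,69.0032) → (205.9976,57.5416) → (201.3632,45.9666) → (189.9016,41.0588) → (178.3266,45.6932) → (173.4188,57.1548) → (178.0532,68.7298) → (189.5148,73.6376) (closed)

[3] `<circle>` circle, #ff8800→cut S844 F1006: (175.7264,49.8919) → (174.3988,56.5664) → (170.6180,62.2247) → (164.9597,66.0055) → (158.2852,67.3331) → (151.6107,66.0055) → (145.9524,62.2247) → (142.1716,56.5664) → (140.8440,49.8919) → (142.1716,43.2174) → (145.9524,37.5591) → (151.6107,33.7783) → (158.2852,32.4507) → (164.9597,33.7783) → (170.6180,37.5591) → (174.3988,43.2174) → (175.7264,49.8919) (closed)

[4] `<path>` rectangle, #000000→score S369 F1334: (117.3106,64.5540) → (166.7555,64.5540) → (166.7555,21.0566) → (117.3106,21.0566) → (117.3106,64.5540) (closed)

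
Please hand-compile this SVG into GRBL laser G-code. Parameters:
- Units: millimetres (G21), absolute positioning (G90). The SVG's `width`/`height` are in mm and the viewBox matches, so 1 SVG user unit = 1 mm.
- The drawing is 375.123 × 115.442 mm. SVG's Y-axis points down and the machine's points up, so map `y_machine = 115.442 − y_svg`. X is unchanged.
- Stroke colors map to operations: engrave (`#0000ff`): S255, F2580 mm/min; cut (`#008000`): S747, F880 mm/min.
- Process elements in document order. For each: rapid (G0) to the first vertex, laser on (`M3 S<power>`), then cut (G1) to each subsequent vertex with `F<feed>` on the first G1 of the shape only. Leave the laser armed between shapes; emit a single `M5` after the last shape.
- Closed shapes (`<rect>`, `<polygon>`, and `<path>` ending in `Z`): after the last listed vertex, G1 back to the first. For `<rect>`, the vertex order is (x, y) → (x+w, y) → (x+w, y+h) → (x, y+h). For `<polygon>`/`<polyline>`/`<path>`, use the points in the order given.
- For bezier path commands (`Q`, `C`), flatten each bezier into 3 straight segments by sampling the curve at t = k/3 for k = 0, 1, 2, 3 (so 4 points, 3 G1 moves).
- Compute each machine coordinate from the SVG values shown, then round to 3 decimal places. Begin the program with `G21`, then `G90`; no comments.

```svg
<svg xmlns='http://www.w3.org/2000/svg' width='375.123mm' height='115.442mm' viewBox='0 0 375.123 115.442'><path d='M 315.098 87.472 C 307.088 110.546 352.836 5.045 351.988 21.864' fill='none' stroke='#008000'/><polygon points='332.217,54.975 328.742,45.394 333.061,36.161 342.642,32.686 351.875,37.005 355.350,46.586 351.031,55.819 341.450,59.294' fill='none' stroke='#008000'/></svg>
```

viewBox `0 0 375.123 115.442` with mm width/height → 1 unit = 1 mm. Flip: y_m = 115.442 − y_svg.

**Shape 1** — `<path>` cubic bezier, stroke `#008000` → cut (S747, F880). Control points (SVG): P0=(315.098,87.472), P1=(307.088,110.546), P2=(352.836,5.045), P3=(351.988,21.864); sampled at t=k/3. Machine vertices: (315.098,27.970) → (321.291,38.462) → (341.021,78.916) → (351.988,93.578). Open path.

**Shape 2** — `<polygon>` regular polygon, stroke `#008000` → cut (S747, F880). Machine vertices: (332.217,60.467) → (328.742,70.048) → (333.061,79.281) → (342.642,82.756) → (351.875,78.437) → (355.350,68.856) → (351.031,59.623) → (341.450,56.148) → (332.217,60.467). Closed: final G1 returns to the first vertex.

G21
G90
G0 X315.098 Y27.970
M3 S747
G1 X321.291 Y38.462 F880
G1 X341.021 Y78.916
G1 X351.988 Y93.578
G0 X332.217 Y60.467
M3 S747
G1 X328.742 Y70.048 F880
G1 X333.061 Y79.281
G1 X342.642 Y82.756
G1 X351.875 Y78.437
G1 X355.350 Y68.856
G1 X351.031 Y59.623
G1 X341.450 Y56.148
G1 X332.217 Y60.467
M5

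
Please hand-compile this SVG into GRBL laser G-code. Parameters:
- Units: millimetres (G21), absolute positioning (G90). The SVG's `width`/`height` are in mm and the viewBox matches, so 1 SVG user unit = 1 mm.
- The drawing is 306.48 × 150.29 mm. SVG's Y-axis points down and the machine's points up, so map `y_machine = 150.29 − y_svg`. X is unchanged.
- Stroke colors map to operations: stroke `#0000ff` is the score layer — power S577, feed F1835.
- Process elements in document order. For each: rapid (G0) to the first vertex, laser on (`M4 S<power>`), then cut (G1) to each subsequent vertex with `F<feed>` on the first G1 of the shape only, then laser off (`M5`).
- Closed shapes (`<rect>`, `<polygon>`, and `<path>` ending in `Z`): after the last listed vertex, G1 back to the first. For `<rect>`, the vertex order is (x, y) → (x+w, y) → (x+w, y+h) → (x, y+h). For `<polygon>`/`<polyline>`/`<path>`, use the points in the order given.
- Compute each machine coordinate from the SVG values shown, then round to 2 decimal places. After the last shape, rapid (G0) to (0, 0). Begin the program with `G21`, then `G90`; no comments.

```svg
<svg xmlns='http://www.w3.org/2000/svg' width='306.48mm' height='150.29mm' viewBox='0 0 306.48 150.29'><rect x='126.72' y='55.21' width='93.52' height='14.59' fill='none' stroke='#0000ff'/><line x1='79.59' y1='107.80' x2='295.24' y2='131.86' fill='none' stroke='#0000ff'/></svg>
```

G21
G90
G0 X126.72 Y95.08
M4 S577
G1 X220.24 Y95.08 F1835
G1 X220.24 Y80.49
G1 X126.72 Y80.49
G1 X126.72 Y95.08
M5
G0 X79.59 Y42.49
M4 S577
G1 X295.24 Y18.43 F1835
M5
G0 X0.00 Y0.00

1 u = 1 mm; y_m = 150.29 − y.

[1] `<rect>` rectangle, #0000ff→score S577 F1835: (126.72,95.08) → (220.24,95.08) → (220.24,80.49) → (126.72,80.49) → (126.72,95.08) (closed)

[2] `<line>` line segment, #0000ff→score S577 F1835: (79.59,42.49) → (295.24,18.43)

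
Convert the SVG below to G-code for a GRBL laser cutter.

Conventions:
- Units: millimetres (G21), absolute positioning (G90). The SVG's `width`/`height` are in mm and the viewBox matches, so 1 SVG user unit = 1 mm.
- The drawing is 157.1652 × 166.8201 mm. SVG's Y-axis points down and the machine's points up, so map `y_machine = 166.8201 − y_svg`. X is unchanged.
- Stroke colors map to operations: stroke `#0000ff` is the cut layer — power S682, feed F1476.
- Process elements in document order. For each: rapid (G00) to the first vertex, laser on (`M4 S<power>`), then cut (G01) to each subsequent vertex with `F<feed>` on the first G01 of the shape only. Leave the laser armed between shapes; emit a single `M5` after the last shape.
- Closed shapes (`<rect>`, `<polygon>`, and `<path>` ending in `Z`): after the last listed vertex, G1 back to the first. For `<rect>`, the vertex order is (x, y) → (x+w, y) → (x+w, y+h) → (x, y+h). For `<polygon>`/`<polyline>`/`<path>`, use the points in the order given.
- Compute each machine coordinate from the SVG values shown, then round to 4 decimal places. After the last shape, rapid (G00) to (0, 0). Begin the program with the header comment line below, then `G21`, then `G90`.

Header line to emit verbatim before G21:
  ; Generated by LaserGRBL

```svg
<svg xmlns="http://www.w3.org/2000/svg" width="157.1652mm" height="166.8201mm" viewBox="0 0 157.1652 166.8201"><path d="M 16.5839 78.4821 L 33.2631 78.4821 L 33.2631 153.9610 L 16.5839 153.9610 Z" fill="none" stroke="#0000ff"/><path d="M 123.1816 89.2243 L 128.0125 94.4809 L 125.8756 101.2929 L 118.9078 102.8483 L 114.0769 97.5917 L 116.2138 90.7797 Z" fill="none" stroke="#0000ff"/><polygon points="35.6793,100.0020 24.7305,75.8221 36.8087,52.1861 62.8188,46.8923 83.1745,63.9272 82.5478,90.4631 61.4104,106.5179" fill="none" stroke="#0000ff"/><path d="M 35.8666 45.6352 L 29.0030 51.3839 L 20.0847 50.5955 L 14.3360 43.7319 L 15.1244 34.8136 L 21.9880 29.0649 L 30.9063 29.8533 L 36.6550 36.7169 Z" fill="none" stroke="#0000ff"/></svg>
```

; Generated by LaserGRBL
G21
G90
G00 X16.5839 Y88.3380
M4 S682
G01 X33.2631 Y88.3380 F1476
G01 X33.2631 Y12.8591
G01 X16.5839 Y12.8591
G01 X16.5839 Y88.3380
G00 X123.1816 Y77.5958
M4 S682
G01 X128.0125 Y72.3392 F1476
G01 X125.8756 Y65.5272
G01 X118.9078 Y63.9718
G01 X114.0769 Y69.2284
G01 X116.2138 Y76.0404
G01 X123.1816 Y77.5958
G00 X35.6793 Y66.8181
M4 S682
G01 X24.7305 Y90.9980 F1476
G01 X36.8087 Y114.6340
G01 X62.8188 Y119.9278
G01 X83.1745 Y102.8929
G01 X82.5478 Y76.3570
G01 X61.4104 Y60.3022
G01 X35.6793 Y66.8181
G00 X35.8666 Y121.1849
M4 S682
G01 X29.0030 Y115.4362 F1476
G01 X20.0847 Y116.2246
G01 X14.3360 Y123.0882
G01 X15.1244 Y132.0065
G01 X21.9880 Y137.7552
G01 X30.9063 Y136.9668
G01 X36.6550 Y130.1032
G01 X35.8666 Y121.1849
M5
G00 X0.0000 Y0.0000

1 u = 1 mm; y_m = 166.8201 − y.

[1] `<path>` rectangle, #0000ff→cut S682 F1476: (16.5839,88.3380) → (33.2631,88.3380) → (33.2631,12.8591) → (16.5839,12.8591) → (16.5839,88.3380) (closed)

[2] `<path>` regular polygon, #0000ff→cut S682 F1476: (123.1816,77.5958) → (128.0125,72.3392) → (125.8756,65.5272) → (118.9078,63.9718) → (114.0769,69.2284) → (116.2138,76.0404) → (123.1816,77.5958) (closed)

[3] `<polygon>` regular polygon, #0000ff→cut S682 F1476: (35.6793,66.8181) → (24.7305,90.9980) → (36.8087,114.6340) → (62.8188,119.9278) → (83.1745,102.8929) → (82.5478,76.3570) → (61.4104,60.3022) → (35.6793,66.8181) (closed)

[4] `<path>` regular polygon, #0000ff→cut S682 F1476: (35.8666,121.1849) → (29.0030,115.4362) → (20.0847,116.2246) → (14.3360,123.0882) → (15.1244,132.0065) → (21.9880,137.7552) → (30.9063,136.9668) → (36.6550,130.1032) → (35.8666,121.1849) (closed)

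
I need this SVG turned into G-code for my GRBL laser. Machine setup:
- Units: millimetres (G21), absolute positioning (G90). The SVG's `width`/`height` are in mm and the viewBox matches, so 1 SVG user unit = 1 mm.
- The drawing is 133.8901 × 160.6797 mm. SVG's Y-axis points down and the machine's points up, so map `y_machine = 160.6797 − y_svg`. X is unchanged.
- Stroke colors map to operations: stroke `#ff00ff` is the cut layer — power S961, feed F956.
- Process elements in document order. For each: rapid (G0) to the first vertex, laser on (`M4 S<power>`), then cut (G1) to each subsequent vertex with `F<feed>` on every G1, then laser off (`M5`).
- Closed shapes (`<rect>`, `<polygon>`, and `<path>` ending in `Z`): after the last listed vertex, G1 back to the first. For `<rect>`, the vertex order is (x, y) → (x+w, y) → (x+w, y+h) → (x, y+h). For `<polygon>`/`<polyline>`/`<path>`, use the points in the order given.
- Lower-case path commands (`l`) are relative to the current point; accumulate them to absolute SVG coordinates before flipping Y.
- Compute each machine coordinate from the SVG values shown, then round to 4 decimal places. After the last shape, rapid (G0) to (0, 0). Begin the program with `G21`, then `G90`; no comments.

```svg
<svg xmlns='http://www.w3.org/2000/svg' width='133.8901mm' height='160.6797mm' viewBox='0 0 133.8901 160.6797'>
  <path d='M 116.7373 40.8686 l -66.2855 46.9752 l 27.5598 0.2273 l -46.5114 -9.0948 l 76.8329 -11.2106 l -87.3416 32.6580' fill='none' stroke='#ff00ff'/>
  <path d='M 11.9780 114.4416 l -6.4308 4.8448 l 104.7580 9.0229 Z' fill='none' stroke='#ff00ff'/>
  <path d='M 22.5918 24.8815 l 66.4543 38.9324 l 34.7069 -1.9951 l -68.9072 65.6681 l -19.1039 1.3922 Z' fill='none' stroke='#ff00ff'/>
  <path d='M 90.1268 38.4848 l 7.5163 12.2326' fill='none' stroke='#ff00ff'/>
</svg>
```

G21
G90
G0 X116.7373 Y119.8111
M4 S961
G1 X50.4518 Y72.8359 F956
G1 X78.0116 Y72.6086 F956
G1 X31.5002 Y81.7034 F956
G1 X108.3331 Y92.9140 F956
G1 X20.9915 Y60.2560 F956
M5
G0 X11.9780 Y46.2381
M4 S961
G1 X5.5472 Y41.3933 F956
G1 X110.3052 Y32.3704 F956
G1 X11.9780 Y46.2381 F956
M5
G0 X22.5918 Y135.7982
M4 S961
G1 X89.0461 Y96.8658 F956
G1 X123.7530 Y98.8609 F956
G1 X54.8458 Y33.1928 F956
G1 X35.7419 Y31.8006 F956
G1 X22.5918 Y135.7982 F956
M5
G0 X90.1268 Y122.1949
M4 S961
G1 X97.6431 Y109.9623 F956
M5
G0 X0.0000 Y0.0000

1 u = 1 mm; y_m = 160.6797 − y.

[1] `<path>` open polyline, #ff00ff→cut S961 F956: (116.7373,119.8111) → (50.4518,72.8359) → (78.0116,72.6086) → (31.5002,81.7034) → (108.3331,92.9140) → (20.9915,60.2560)

[2] `<path>` closed polygon, #ff00ff→cut S961 F956: (11.9780,46.2381) → (5.5472,41.3933) → (110.3052,32.3704) → (11.9780,46.2381) (closed)

[3] `<path>` closed polygon, #ff00ff→cut S961 F956: (22.5918,135.7982) → (89.0461,96.8658) → (123.7530,98.8609) → (54.8458,33.1928) → (35.7419,31.8006) → (22.5918,135.7982) (closed)

[4] `<path>` line segment, #ff00ff→cut S961 F956: (90.1268,122.1949) → (97.6431,109.9623)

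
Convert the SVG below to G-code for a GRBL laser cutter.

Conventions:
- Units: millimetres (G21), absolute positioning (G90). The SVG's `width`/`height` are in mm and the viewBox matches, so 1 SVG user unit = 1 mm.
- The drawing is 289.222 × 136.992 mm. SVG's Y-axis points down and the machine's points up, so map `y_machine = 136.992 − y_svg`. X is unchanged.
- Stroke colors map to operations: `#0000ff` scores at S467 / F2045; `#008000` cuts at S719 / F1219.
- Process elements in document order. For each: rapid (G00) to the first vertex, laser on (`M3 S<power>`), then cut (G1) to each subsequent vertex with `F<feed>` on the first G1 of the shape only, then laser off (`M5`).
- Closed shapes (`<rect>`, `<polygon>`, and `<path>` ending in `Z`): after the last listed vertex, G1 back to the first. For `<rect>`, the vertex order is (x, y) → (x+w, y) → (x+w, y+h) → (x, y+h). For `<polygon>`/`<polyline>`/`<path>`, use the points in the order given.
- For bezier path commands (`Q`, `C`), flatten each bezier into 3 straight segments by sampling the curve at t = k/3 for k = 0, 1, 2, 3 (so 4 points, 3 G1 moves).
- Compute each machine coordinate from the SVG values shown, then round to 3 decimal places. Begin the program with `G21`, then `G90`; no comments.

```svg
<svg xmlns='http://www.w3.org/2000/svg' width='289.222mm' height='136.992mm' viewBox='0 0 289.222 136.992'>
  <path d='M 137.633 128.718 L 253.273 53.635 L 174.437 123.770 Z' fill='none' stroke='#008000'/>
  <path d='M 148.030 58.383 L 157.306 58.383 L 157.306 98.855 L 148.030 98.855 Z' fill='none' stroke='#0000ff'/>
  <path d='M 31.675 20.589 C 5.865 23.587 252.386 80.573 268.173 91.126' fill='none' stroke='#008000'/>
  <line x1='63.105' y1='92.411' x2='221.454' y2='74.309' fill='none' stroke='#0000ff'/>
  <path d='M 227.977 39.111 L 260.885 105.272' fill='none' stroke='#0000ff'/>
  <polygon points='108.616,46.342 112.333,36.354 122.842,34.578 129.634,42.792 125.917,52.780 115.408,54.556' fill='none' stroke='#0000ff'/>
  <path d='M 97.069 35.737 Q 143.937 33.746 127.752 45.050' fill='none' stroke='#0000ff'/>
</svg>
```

G21
G90
G00 X137.633 Y8.274
M3 S719
G1 X253.273 Y83.357 F1219
G1 X174.437 Y13.222
G1 X137.633 Y8.274
M5
G00 X148.030 Y78.609
M3 S467
G1 X157.306 Y78.609 F2045
G1 X157.306 Y38.137
G1 X148.030 Y38.137
G1 X148.030 Y78.609
M5
G00 X31.675 Y116.403
M3 S719
G1 X78.010 Y99.128 F1219
G1 X194.107 Y68.177
G1 X268.173 Y45.866
M5
G00 X63.105 Y44.581
M3 S467
G1 X221.454 Y62.683 F2045
M5
G00 X227.977 Y97.881
M3 S467
G1 X260.885 Y31.720 F2045
M5
G00 X108.616 Y90.650
M3 S467
G1 X112.333 Y100.638 F2045
G1 X122.842 Y102.414
G1 X129.634 Y94.200
G1 X125.917 Y84.212
G1 X115.408 Y82.436
G1 X108.616 Y90.650
M5
G00 X97.069 Y101.255
M3 S467
G1 X121.308 Y101.105 F2045
G1 X131.536 Y98.001
G1 X127.752 Y91.942
M5

1 u = 1 mm; y_m = 136.992 − y.

[1] `<path>` closed polygon, #008000→cut S719 F1219: (137.633,8.274) → (253.273,83.357) → (174.437,13.222) → (137.633,8.274) (closed)

[2] `<path>` rectangle, #0000ff→score S467 F2045: (148.030,78.609) → (157.306,78.609) → (157.306,38.137) → (148.030,38.137) → (148.030,78.609) (closed)

[3] `<path>` cubic bezier, #008000→cut S719 F1219: (31.675,116.403) → (78.010,99.128) → (194.107,68.177) → (268.173,45.866)

[4] `<line>` line segment, #0000ff→score S467 F2045: (63.105,44.581) → (221.454,62.683)

[5] `<path>` line segment, #0000ff→score S467 F2045: (227.977,97.881) → (260.885,31.720)

[6] `<polygon>` regular polygon, #0000ff→score S467 F2045: (108.616,90.650) → (112.333,100.638) → (122.842,102.414) → (129.634,94.200) → (125.917,84.212) → (115.408,82.436) → (108.616,90.650) (closed)

[7] `<path>` quadratic bezier, #0000ff→score S467 F2045: (97.069,101.255) → (121.308,101.105) → (131.536,98.001) → (127.752,91.942)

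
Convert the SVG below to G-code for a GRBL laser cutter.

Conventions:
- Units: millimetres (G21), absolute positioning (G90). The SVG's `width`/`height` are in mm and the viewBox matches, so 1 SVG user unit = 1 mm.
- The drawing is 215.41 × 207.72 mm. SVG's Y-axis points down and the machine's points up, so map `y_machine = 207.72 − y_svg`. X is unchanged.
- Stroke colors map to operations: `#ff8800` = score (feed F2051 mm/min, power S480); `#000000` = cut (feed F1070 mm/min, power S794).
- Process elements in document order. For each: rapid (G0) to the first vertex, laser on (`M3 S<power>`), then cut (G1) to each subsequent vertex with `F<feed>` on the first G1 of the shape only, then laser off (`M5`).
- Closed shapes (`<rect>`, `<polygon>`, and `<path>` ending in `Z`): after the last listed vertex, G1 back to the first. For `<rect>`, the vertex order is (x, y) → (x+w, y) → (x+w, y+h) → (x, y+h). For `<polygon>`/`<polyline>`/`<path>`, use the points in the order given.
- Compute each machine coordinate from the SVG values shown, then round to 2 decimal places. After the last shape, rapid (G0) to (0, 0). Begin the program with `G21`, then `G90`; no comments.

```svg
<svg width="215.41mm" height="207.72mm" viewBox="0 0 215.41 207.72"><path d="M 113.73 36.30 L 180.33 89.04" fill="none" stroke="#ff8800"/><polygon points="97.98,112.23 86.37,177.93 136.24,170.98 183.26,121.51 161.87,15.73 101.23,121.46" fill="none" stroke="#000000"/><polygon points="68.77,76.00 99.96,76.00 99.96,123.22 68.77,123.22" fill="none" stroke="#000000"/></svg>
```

1 u = 1 mm; y_m = 207.72 − y.

[1] `<path>` line segment, #ff8800→score S480 F2051: (113.73,171.42) → (180.33,118.68)

[2] `<polygon>` closed polygon, #000000→cut S794 F1070: (97.98,95.49) → (86.37,29.79) → (136.24,36.74) → (183.26,86.21) → (161.87,191.99) → (101.23,86.26) → (97.98,95.49) (closed)

[3] `<polygon>` rectangle, #000000→cut S794 F1070: (68.77,131.72) → (99.96,131.72) → (99.96,84.50) → (68.77,84.50) → (68.77,131.72) (closed)

G21
G90
G0 X113.73 Y171.42
M3 S480
G1 X180.33 Y118.68 F2051
M5
G0 X97.98 Y95.49
M3 S794
G1 X86.37 Y29.79 F1070
G1 X136.24 Y36.74
G1 X183.26 Y86.21
G1 X161.87 Y191.99
G1 X101.23 Y86.26
G1 X97.98 Y95.49
M5
G0 X68.77 Y131.72
M3 S794
G1 X99.96 Y131.72 F1070
G1 X99.96 Y84.50
G1 X68.77 Y84.50
G1 X68.77 Y131.72
M5
G0 X0.00 Y0.00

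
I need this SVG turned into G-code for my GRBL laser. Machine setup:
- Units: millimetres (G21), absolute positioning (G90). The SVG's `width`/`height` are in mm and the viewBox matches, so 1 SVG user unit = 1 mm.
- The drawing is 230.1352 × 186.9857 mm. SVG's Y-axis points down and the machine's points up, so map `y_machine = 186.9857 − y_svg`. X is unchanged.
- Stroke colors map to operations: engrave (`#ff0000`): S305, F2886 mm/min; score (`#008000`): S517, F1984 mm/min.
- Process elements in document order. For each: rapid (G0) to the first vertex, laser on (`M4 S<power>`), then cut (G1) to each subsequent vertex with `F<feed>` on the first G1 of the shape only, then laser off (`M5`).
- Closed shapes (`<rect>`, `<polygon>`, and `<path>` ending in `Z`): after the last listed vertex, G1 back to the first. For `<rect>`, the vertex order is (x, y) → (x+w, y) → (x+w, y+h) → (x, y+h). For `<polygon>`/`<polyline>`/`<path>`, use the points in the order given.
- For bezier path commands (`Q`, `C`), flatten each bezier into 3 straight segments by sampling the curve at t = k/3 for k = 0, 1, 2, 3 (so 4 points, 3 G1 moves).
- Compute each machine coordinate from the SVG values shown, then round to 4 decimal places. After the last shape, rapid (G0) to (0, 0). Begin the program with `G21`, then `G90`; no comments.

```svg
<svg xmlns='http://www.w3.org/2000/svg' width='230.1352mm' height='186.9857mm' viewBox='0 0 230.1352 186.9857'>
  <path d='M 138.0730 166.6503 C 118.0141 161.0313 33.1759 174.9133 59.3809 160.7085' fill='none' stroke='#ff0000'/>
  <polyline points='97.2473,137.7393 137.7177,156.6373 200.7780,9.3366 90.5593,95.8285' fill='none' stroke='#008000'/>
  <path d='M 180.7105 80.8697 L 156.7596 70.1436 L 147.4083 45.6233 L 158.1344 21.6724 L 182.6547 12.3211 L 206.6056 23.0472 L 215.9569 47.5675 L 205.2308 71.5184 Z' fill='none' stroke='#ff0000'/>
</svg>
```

Since the viewBox matches the mm dimensions, user units are millimetres directly. The only transform is the Y-flip y_m = 186.9857 − y_svg.

Shape 1 is a cubic bezier drawn with `<path>`. Its stroke #ff0000 means engrave at S305, F2886. After flipping Y the toolpath is (138.0730,20.3354) → (102.9329,21.2166) → (63.6784,19.6722) → (59.3809,26.2772).

Shape 2 is a open polyline drawn with `<polyline>`. Its stroke #008000 means score at S517, F1984. After flipping Y the toolpath is (97.2473,49.2464) → (137.7177,30.3484) → (200.7780,177.6491) → (90.5593,91.1572).

Shape 3 is a regular polygon drawn with `<path>`. Its stroke #ff0000 means engrave at S305, F2886. After flipping Y the toolpath is (180.7105,106.1160) → (156.7596,116.8421) → (147.4083,141.3624) → (158.1344,165.3133) → (182.6547,174.6646) → (206.6056,163.9385) → (215.9569,139.4182) → (205.2308,115.4673) → (180.7105,106.1160), returning to the start.

G21
G90
G0 X138.0730 Y20.3354
M4 S305
G1 X102.9329 Y21.2166 F2886
G1 X63.6784 Y19.6722
G1 X59.3809 Y26.2772
M5
G0 X97.2473 Y49.2464
M4 S517
G1 X137.7177 Y30.3484 F1984
G1 X200.7780 Y177.6491
G1 X90.5593 Y91.1572
M5
G0 X180.7105 Y106.1160
M4 S305
G1 X156.7596 Y116.8421 F2886
G1 X147.4083 Y141.3624
G1 X158.1344 Y165.3133
G1 X182.6547 Y174.6646
G1 X206.6056 Y163.9385
G1 X215.9569 Y139.4182
G1 X205.2308 Y115.4673
G1 X180.7105 Y106.1160
M5
G0 X0.0000 Y0.0000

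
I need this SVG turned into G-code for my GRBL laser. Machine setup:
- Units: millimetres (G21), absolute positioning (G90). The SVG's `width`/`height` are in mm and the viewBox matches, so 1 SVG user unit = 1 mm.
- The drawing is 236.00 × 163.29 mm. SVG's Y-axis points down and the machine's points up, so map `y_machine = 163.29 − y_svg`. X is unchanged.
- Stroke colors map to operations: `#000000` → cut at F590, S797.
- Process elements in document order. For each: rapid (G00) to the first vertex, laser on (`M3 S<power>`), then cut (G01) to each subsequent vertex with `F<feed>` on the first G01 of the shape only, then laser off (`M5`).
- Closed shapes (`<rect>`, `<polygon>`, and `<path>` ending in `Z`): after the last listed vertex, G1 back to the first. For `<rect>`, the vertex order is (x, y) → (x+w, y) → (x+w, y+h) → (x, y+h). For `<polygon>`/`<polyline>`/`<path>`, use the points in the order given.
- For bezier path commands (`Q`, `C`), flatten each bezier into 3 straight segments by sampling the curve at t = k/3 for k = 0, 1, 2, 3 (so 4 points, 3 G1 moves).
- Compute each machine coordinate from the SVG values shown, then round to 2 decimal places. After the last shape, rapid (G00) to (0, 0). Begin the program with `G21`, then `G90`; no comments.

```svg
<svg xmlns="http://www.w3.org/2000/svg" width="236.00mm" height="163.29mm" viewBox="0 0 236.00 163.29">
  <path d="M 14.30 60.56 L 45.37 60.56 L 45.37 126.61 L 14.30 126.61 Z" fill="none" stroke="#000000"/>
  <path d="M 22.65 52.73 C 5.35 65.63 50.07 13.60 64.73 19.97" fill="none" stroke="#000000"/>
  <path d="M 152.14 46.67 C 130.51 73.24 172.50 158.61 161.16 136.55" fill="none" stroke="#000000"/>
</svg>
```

viewBox `0 0 236.00 163.29` with mm width/height → 1 unit = 1 mm. Flip: y_m = 163.29 − y_svg.

**Shape 1** — `<path>` rectangle, stroke `#000000` → cut (S797, F590). Machine vertices: (14.30,102.73) → (45.37,102.73) → (45.37,36.68) → (14.30,36.68) → (14.30,102.73). Closed: final G1 returns to the first vertex.

**Shape 2** — `<path>` cubic bezier, stroke `#000000` → cut (S797, F590). Control points (SVG): P0=(22.65,52.73), P1=(5.35,65.63), P2=(50.07,13.60), P3=(64.73,19.97); sampled at t=k/3. Machine vertices: (22.65,110.56) → (22.61,114.74) → (43.46,134.79) → (64.73,143.32). Open path.

**Shape 3** — `<path>` cubic bezier, stroke `#000000` → cut (S797, F590). Control points (SVG): P0=(152.14,46.67), P1=(130.51,73.24), P2=(172.50,158.61), P3=(161.16,136.55); sampled at t=k/3. Machine vertices: (152.14,116.62) → (147.39,76.61) → (159.05,34.33) → (161.16,26.74). Open path.

G21
G90
G00 X14.30 Y102.73
M3 S797
G01 X45.37 Y102.73 F590
G01 X45.37 Y36.68
G01 X14.30 Y36.68
G01 X14.30 Y102.73
M5
G00 X22.65 Y110.56
M3 S797
G01 X22.61 Y114.74 F590
G01 X43.46 Y134.79
G01 X64.73 Y143.32
M5
G00 X152.14 Y116.62
M3 S797
G01 X147.39 Y76.61 F590
G01 X159.05 Y34.33
G01 X161.16 Y26.74
M5
G00 X0.00 Y0.00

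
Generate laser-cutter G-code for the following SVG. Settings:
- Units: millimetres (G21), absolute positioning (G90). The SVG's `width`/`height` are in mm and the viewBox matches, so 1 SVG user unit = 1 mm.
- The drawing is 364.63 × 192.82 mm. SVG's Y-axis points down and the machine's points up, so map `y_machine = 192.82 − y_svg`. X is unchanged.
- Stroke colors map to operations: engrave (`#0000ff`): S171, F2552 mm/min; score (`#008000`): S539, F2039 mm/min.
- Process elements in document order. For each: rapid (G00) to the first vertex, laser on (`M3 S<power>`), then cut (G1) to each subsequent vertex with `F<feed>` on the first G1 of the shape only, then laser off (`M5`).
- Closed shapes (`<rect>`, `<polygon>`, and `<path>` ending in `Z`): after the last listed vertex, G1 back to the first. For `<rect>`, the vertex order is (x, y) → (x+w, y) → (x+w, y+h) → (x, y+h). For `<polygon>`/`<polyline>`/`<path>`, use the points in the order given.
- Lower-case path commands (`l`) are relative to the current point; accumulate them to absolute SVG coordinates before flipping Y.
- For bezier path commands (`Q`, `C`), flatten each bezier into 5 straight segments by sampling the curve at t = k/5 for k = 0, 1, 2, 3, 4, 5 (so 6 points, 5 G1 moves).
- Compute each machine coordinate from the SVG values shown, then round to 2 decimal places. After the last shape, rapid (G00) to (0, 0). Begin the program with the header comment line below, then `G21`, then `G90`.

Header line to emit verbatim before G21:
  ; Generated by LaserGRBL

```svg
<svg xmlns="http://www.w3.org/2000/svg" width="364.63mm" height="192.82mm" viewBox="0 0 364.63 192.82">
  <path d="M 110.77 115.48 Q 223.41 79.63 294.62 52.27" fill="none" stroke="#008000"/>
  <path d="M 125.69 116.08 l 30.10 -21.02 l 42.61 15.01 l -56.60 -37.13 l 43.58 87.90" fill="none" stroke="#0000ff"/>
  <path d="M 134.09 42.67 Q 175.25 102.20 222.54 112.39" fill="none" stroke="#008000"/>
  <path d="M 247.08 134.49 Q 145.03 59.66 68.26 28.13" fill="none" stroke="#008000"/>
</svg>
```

; Generated by LaserGRBL
G21
G90
G00 X110.77 Y77.34
M3 S539
G1 X154.17 Y91.34 F2039
G1 X194.25 Y104.66
G1 X231.02 Y117.30
G1 X264.48 Y129.27
G1 X294.62 Y140.55
M5
G00 X125.69 Y76.74
M3 S171
G1 X155.79 Y97.76 F2552
G1 X198.40 Y82.75
G1 X141.80 Y119.88
G1 X185.38 Y31.98
M5
G00 X134.09 Y150.15
M3 S539
G1 X150.80 Y128.31 F2039
G1 X168.00 Y110.42
G1 X185.69 Y96.48
G1 X203.87 Y86.48
G1 X222.54 Y80.43
M5
G00 X247.08 Y58.33
M3 S539
G1 X207.27 Y86.53 F2039
G1 X169.48 Y111.27
G1 X133.72 Y132.54
G1 X99.98 Y150.35
G1 X68.26 Y164.69
M5
G00 X0.00 Y0.00

viewBox `0 0 364.63 192.82` with mm width/height → 1 unit = 1 mm. Flip: y_m = 192.82 − y_svg.

**Shape 1** — `<path>` quadratic bezier, stroke `#008000` → score (S539, F2039). Control points (SVG): P0=(110.77,115.48), P1=(223.41,79.63), P2=(294.62,52.27); sampled at t=k/5. Machine vertices: (110.77,77.34) → (154.17,91.34) → (194.25,104.66) → (231.02,117.30) → (264.48,129.27) → (294.62,140.55). Open path.

**Shape 2** — `<path>` open polyline, stroke `#0000ff` → engrave (S171, F2552). Machine vertices: (125.69,76.74) → (155.79,97.76) → (198.40,82.75) → (141.80,119.88) → (185.38,31.98). Open path.

**Shape 3** — `<path>` quadratic bezier, stroke `#008000` → score (S539, F2039). Control points (SVG): P0=(134.09,42.67), P1=(175.25,102.20), P2=(222.54,112.39); sampled at t=k/5. Machine vertices: (134.09,150.15) → (150.80,128.31) → (168.00,110.42) → (185.69,96.48) → (203.87,86.48) → (222.54,80.43). Open path.

**Shape 4** — `<path>` quadratic bezier, stroke `#008000` → score (S539, F2039). Control points (SVG): P0=(247.08,134.49), P1=(145.03,59.66), P2=(68.26,28.13); sampled at t=k/5. Machine vertices: (247.08,58.33) → (207.27,86.53) → (169.48,111.27) → (133.72,132.54) → (99.98,150.35) → (68.26,164.69). Open path.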